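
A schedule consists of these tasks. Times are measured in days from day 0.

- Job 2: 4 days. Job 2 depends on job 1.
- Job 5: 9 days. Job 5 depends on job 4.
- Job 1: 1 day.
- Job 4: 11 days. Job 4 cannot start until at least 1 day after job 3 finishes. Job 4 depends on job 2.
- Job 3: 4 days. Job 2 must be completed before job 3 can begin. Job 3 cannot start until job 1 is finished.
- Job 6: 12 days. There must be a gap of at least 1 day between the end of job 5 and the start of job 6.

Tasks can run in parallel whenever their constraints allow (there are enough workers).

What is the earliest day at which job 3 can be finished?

9

Job 1 has no prerequisites, so it starts at day 0 and finishes at day 1.
Job 2 cannot begin until job 1 (finishes day 1). It runs from day 1 to 1 + 4 = day 5.
For job 3: job 2 (finishes day 5); job 1 (finishes day 1). Taking the maximum gives a start of day 5, and it finishes at 5 + 4 = day 9.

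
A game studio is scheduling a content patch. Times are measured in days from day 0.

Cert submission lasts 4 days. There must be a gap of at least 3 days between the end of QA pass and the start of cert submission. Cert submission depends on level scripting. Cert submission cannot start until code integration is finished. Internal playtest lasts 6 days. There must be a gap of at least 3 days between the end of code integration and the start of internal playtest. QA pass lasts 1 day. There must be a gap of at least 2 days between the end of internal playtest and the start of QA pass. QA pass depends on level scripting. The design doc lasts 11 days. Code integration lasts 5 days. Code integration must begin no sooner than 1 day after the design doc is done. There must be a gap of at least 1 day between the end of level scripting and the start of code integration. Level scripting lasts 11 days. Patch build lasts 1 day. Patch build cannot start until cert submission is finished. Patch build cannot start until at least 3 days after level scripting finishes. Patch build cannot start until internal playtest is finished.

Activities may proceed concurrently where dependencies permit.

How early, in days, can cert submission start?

Nothing blocks level scripting, so it runs from day 0 to day 11.
The design doc can start immediately at day 0; it finishes at day 11.
Code integration needs all of the design doc (finishes day 11, plus 1-day gap → day 12); level scripting (finishes day 11, plus 1-day gap → day 12). That puts its earliest start at day 12; it finishes at 12 + 5 = day 17.
Internal playtest waits on code integration (finishes day 17, plus 3-day gap → day 20), so it starts at day 20 and finishes at 20 + 6 = day 26.
QA pass cannot start until internal playtest (finishes day 26, plus 2-day gap → day 28); level scripting (finishes day 11). The controlling bound is day 28, so QA pass finishes at 28 + 1 = day 29.
Cert submission waits on QA pass (finishes day 29, plus 3-day gap → day 32); level scripting (finishes day 11); code integration (finishes day 17). The latest of these is day 32, which is the earliest cert submission can start.

32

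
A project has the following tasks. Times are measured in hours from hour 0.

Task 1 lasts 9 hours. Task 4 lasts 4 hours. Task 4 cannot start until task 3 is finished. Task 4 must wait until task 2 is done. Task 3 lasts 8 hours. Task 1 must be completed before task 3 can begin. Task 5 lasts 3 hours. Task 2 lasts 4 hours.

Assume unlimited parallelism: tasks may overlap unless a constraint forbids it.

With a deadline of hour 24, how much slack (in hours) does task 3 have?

3

Nothing blocks task 1, so it runs from hour 0 to hour 9.
Task 3 waits on task 1 (finishes hour 9), so it starts at hour 9 and finishes at 9 + 8 = hour 17.

Working backward from the deadline:
Nothing follows task 4; the deadline of hour 24 is its only limit. It must start by 24 − 4 = hour 20.
Since task 4 (must start by hour 20) depends on it, task 3 must finish by hour 20. Backing off its 8-hour duration gives a latest start of hour 12.
So task 3 can start as early as hour 9 and as late as hour 12, giving 12 − 9 = 3 hours of slack.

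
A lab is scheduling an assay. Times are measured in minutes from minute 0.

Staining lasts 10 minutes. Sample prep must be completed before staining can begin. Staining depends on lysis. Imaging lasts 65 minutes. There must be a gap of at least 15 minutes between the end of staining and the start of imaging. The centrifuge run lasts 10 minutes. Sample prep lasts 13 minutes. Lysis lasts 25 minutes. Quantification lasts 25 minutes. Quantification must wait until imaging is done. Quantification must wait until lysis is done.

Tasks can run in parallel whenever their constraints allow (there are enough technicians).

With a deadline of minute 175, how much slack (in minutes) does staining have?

35

Lysis has no prerequisites, so it starts at minute 0 and finishes at minute 25.
Nothing blocks sample prep, so it runs from minute 0 to minute 13.
For staining: sample prep (finishes minute 13); lysis (finishes minute 25). Taking the maximum gives a start of minute 25, and it finishes at 25 + 10 = minute 35.

Working backward from the deadline:
Nothing follows quantification; the deadline of minute 175 is its only limit. It must start by 175 − 25 = minute 150.
Imaging has to be done before quantification (must start by minute 150). That means finishing by minute 150, i.e. starting by 150 − 65 = minute 85.
Staining has to be done before imaging (must start by minute 85, minus 15-minute gap → minute 70). That means finishing by minute 70, i.e. starting by 70 − 10 = minute 60.
So staining can start as early as minute 25 and as late as minute 60, giving 60 − 25 = 35 minutes of slack.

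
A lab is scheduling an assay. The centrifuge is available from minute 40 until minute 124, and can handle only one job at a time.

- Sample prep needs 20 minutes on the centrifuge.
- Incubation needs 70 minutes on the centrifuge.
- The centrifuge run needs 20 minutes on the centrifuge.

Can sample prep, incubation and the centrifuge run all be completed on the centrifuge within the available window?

The centrifuge window is 124 − 40 = 84 minutes.
Running back to back, the jobs need 20 + 70 + 20 = 110 minutes on the centrifuge.
Since 110 > 84, they cannot all fit.

No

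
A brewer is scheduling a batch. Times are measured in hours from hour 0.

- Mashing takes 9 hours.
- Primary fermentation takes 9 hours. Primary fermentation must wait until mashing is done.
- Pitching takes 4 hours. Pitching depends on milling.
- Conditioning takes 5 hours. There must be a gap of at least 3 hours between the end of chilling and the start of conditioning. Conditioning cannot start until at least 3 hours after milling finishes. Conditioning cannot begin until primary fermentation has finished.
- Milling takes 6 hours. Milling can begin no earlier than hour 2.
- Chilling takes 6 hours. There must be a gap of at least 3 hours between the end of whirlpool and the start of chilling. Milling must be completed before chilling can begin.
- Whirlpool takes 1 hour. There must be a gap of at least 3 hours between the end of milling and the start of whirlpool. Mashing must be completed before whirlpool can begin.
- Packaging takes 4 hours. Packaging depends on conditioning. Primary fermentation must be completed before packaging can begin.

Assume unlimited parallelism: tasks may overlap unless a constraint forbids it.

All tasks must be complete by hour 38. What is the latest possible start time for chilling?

Packaging has no dependents, so it just needs to finish by hour 38. Starting by 38 − 4 = hour 34 achieves that.
Conditioning must finish before packaging (must start by hour 34). With a 5-hour duration, conditioning must start by 34 − 5 = hour 29.
Chilling feeds into conditioning (must start by hour 29, minus 3-hour gap → hour 26); so chilling must finish by hour 26 and therefore start by hour 20.

20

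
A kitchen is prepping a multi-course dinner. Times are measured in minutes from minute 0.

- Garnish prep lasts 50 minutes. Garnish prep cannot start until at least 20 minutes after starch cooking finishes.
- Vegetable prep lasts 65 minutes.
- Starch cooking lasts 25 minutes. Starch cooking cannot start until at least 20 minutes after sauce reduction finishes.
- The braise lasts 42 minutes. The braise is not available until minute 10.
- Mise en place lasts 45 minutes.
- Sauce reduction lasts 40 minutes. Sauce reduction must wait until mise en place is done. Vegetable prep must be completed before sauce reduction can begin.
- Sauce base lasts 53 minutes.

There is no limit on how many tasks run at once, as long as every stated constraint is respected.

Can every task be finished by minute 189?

No

Nothing blocks vegetable prep, so it runs from minute 0 to minute 65.
The braise cannot begin until its own release at minute 10. It runs from minute 10 to 10 + 42 = minute 52.
Sauce base can start immediately at minute 0; it finishes at minute 53.
Nothing blocks mise en place, so it runs from minute 0 to minute 45.
Sauce reduction needs all of mise en place (finishes minute 45); vegetable prep (finishes minute 65). That puts its earliest start at minute 65; it finishes at 65 + 40 = minute 105.
After sauce reduction (finishes minute 105, plus 20-minute gap → minute 125), starch cooking can start at minute 125 and finishes at minute 150.
Garnish prep waits on starch cooking (finishes minute 150, plus 20-minute gap → minute 170), so it starts at minute 170 and finishes at 170 + 50 = minute 220.
The earliest everything can be done is minute 220, which is after the deadline of 189, so it is not possible.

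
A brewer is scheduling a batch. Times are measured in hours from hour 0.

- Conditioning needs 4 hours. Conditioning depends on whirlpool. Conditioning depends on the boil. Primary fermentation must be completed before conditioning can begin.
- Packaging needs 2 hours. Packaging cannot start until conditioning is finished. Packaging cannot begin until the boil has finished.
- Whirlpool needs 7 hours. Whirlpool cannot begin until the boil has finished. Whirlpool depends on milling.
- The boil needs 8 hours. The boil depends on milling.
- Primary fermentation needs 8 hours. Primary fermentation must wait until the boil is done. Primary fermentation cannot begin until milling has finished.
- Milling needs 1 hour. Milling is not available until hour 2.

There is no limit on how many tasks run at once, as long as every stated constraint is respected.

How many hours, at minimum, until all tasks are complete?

25

Milling cannot begin until its own release at hour 2. It runs from hour 2 to 2 + 1 = hour 3.
The boil waits on milling (finishes hour 3), so it starts at hour 3 and finishes at 3 + 8 = hour 11.
Primary fermentation needs all of the boil (finishes hour 11); milling (finishes hour 3). That puts its earliest start at hour 11; it finishes at 11 + 8 = hour 19.
Whirlpool has to wait for the boil (finishes hour 11); milling (finishes hour 3). The latest of these is hour 11, so whirlpool runs hour 11 to 11 + 7 = hour 18.
Conditioning needs all of whirlpool (finishes hour 18); the boil (finishes hour 11); primary fermentation (finishes hour 19). That puts its earliest start at hour 19; it finishes at 19 + 4 = hour 23.
For packaging: conditioning (finishes hour 23); the boil (finishes hour 11). Taking the maximum gives a start of hour 23, and it finishes at 23 + 2 = hour 25.
All tasks are finished once the last one completes. Finish times: Milling at 3, The boil at 11, Whirlpool at 18, Primary fermentation at 19, Conditioning at 23, Packaging at 25. The latest is hour 25.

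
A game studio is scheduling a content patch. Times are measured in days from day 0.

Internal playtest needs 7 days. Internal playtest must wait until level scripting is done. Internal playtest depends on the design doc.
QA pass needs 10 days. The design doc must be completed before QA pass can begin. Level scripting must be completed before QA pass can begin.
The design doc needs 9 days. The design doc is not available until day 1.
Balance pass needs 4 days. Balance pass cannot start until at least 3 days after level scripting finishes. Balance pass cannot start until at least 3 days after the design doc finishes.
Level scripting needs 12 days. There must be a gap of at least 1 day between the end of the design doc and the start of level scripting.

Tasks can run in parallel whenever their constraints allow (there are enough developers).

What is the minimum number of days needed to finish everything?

After its own release at day 1, the design doc can start at day 1 and finishes at day 10.
Level scripting cannot begin until the design doc (finishes day 10, plus 1-day gap → day 11). It runs from day 11 to 11 + 12 = day 23.
QA pass has to wait for the design doc (finishes day 10); level scripting (finishes day 23). The latest of these is day 23, so QA pass runs day 23 to 23 + 10 = day 33.
Balance pass has to wait for level scripting (finishes day 23, plus 3-day gap → day 26); the design doc (finishes day 10, plus 3-day gap → day 13). The latest of these is day 26, so balance pass runs day 26 to 26 + 4 = day 30.
Internal playtest has to wait for level scripting (finishes day 23); the design doc (finishes day 10). The latest of these is day 23, so internal playtest runs day 23 to 23 + 7 = day 30.
All tasks are finished once the last one completes. Finish times: The design doc at 10, Level scripting at 23, Internal playtest at 30, Balance pass at 30, QA pass at 33. The latest is day 33.

33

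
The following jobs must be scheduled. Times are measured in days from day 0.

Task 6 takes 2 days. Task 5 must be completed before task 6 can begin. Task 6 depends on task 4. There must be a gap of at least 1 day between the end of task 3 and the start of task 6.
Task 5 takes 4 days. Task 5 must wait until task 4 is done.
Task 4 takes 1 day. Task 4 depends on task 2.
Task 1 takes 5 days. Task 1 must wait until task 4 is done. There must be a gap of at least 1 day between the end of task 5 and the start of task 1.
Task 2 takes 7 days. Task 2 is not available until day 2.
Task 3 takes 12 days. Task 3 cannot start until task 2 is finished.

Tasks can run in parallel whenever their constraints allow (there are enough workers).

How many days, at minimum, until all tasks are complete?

24

Task 2 cannot begin until its own release at day 2. It runs from day 2 to 2 + 7 = day 9.
Task 4 cannot begin until task 2 (finishes day 9). It runs from day 9 to 9 + 1 = day 10.
After task 4 (finishes day 10), task 5 can start at day 10 and finishes at day 14.
Task 1 cannot start until task 4 (finishes day 10); task 5 (finishes day 14, plus 1-day gap → day 15). The controlling bound is day 15, so task 1 finishes at 15 + 5 = day 20.
Task 3 waits on task 2 (finishes day 9), so it starts at day 9 and finishes at 9 + 12 = day 21.
For task 6: task 5 (finishes day 14); task 4 (finishes day 10); task 3 (finishes day 21, plus 1-day gap → day 22). Taking the maximum gives a start of day 22, and it finishes at 22 + 2 = day 24.
All tasks are finished once the last one completes. Finish times: Task 1 at 20, Task 2 at 9, Task 3 at 21, Task 4 at 10, Task 5 at 14, Task 6 at 24. The latest is day 24.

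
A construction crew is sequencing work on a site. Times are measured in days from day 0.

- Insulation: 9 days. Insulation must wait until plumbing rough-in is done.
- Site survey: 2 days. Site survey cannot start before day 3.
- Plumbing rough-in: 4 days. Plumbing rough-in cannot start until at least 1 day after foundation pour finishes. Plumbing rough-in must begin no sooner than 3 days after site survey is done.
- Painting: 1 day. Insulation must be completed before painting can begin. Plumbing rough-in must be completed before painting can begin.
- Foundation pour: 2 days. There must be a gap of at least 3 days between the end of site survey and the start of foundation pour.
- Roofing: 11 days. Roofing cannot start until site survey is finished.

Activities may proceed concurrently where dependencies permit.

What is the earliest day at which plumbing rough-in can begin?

11

Site survey waits on its own release at day 3, so it starts at day 3 and finishes at 3 + 2 = day 5.
Foundation pour waits on site survey (finishes day 5, plus 3-day gap → day 8), so it starts at day 8 and finishes at 8 + 2 = day 10.
Plumbing rough-in waits on foundation pour (finishes day 10, plus 1-day gap → day 11); site survey (finishes day 5, plus 3-day gap → day 8). The latest of these is day 11, which is the earliest plumbing rough-in can start.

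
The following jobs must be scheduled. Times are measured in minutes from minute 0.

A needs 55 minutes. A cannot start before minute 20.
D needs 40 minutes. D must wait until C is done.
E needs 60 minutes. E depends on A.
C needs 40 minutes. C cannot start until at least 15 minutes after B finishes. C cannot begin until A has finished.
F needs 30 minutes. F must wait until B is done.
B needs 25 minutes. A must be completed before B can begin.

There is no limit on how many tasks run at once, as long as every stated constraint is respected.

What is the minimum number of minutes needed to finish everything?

A waits on its own release at minute 20, so it starts at minute 20 and finishes at 20 + 55 = minute 75.
After A (finishes minute 75), E can start at minute 75 and finishes at minute 135.
B waits on A (finishes minute 75), so it starts at minute 75 and finishes at 75 + 25 = minute 100.
F waits on B (finishes minute 100), so it starts at minute 100 and finishes at 100 + 30 = minute 130.
For C: B (finishes minute 100, plus 15-minute gap → minute 115); A (finishes minute 75). Taking the maximum gives a start of minute 115, and it finishes at 115 + 40 = minute 155.
After C (finishes minute 155), D can start at minute 155 and finishes at minute 195.
All tasks are finished once the last one completes. Finish times: A at 75, B at 100, C at 155, D at 195, E at 135, F at 130. The latest is minute 195.

195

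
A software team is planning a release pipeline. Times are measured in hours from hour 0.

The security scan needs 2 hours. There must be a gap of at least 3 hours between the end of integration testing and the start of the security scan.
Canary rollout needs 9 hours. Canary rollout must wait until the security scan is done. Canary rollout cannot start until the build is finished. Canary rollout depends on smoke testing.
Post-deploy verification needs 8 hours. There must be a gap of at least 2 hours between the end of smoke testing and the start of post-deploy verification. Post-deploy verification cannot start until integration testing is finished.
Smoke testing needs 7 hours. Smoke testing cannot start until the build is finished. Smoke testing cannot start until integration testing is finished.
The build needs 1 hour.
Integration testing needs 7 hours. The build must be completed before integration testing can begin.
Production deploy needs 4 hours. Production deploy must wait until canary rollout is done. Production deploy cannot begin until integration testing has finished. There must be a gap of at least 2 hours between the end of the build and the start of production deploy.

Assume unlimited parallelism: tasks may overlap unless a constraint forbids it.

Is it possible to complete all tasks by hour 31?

Nothing blocks the build, so it runs from hour 0 to hour 1.
After the build (finishes hour 1), integration testing can start at hour 1 and finishes at hour 8.
For smoke testing: the build (finishes hour 1); integration testing (finishes hour 8). Taking the maximum gives a start of hour 8, and it finishes at 8 + 7 = hour 15.
Post-deploy verification has to wait for smoke testing (finishes hour 15, plus 2-hour gap → hour 17); integration testing (finishes hour 8). The latest of these is hour 17, so post-deploy verification runs hour 17 to 17 + 8 = hour 25.
The security scan cannot begin until integration testing (finishes hour 8, plus 3-hour gap → hour 11). It runs from hour 11 to 11 + 2 = hour 13.
For canary rollout: the security scan (finishes hour 13); the build (finishes hour 1); smoke testing (finishes hour 15). Taking the maximum gives a start of hour 15, and it finishes at 15 + 9 = hour 24.
Production deploy has to wait for canary rollout (finishes hour 24); integration testing (finishes hour 8); the build (finishes hour 1, plus 2-hour gap → hour 3). The latest of these is hour 24, so production deploy runs hour 24 to 24 + 4 = hour 28.
Every task is finished by hour 28, which is no later than the deadline of 31, so the schedule is feasible.

Yes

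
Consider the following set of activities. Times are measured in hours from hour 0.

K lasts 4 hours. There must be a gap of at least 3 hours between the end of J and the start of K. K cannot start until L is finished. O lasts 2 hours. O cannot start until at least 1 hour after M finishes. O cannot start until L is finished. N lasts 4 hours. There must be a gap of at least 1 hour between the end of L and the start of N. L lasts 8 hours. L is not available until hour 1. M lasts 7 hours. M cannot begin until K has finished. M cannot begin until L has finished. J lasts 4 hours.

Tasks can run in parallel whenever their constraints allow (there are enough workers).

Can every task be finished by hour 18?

L waits on its own release at hour 1, so it starts at hour 1 and finishes at 1 + 8 = hour 9.
N cannot begin until L (finishes hour 9, plus 1-hour gap → hour 10). It runs from hour 10 to 10 + 4 = hour 14.
J has no prerequisites, so it starts at hour 0 and finishes at hour 4.
K needs all of J (finishes hour 4, plus 3-hour gap → hour 7); L (finishes hour 9). That puts its earliest start at hour 9; it finishes at 9 + 4 = hour 13.
For M: K (finishes hour 13); L (finishes hour 9). Taking the maximum gives a start of hour 13, and it finishes at 13 + 7 = hour 20.
O cannot start until M (finishes hour 20, plus 1-hour gap → hour 21); L (finishes hour 9). The controlling bound is hour 21, so O finishes at 21 + 2 = hour 23.
The earliest everything can be done is hour 23, which is after the deadline of 18, so it is not possible.

No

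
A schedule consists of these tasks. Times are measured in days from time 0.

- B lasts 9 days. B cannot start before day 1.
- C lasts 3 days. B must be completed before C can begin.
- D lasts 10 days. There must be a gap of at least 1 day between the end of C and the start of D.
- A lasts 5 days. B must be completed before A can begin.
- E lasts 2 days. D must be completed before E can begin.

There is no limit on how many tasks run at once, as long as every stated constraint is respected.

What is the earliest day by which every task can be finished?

B cannot begin until its own release at day 1. It runs from day 1 to 1 + 9 = day 10.
After B (finishes day 10), C can start at day 10 and finishes at day 13.
After C (finishes day 13, plus 1-day gap → day 14), D can start at day 14 and finishes at day 24.
E waits on D (finishes day 24), so it starts at day 24 and finishes at 24 + 2 = day 26.
A waits on B (finishes day 10), so it starts at day 10 and finishes at 10 + 5 = day 15.
All tasks are finished once the last one completes. Finish times: A at 15, B at 10, C at 13, D at 24, E at 26. The latest is day 26.

26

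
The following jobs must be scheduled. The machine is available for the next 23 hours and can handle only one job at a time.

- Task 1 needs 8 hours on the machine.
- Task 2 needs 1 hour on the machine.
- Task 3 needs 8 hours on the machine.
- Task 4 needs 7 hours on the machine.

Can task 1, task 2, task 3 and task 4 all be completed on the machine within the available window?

No

Running back to back, the jobs need 8 + 1 + 8 + 7 = 24 hours on the machine.
Since 24 > 23, they cannot all fit.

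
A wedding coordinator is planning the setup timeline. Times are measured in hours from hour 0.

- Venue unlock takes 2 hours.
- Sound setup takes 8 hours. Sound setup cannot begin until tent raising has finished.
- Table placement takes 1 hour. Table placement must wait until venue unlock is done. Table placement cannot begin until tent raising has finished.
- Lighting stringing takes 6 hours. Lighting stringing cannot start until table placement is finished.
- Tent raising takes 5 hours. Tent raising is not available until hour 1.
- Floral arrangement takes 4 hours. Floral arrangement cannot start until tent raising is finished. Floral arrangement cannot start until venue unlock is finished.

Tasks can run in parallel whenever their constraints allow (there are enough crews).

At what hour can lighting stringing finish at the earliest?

After its own release at hour 1, tent raising can start at hour 1 and finishes at hour 6.
Venue unlock can start immediately at hour 0; it finishes at hour 2.
Table placement has to wait for venue unlock (finishes hour 2); tent raising (finishes hour 6). The latest of these is hour 6, so table placement runs hour 6 to 6 + 1 = hour 7.
Lighting stringing waits on table placement (finishes hour 7), so it starts at hour 7 and finishes at 7 + 6 = hour 13.

13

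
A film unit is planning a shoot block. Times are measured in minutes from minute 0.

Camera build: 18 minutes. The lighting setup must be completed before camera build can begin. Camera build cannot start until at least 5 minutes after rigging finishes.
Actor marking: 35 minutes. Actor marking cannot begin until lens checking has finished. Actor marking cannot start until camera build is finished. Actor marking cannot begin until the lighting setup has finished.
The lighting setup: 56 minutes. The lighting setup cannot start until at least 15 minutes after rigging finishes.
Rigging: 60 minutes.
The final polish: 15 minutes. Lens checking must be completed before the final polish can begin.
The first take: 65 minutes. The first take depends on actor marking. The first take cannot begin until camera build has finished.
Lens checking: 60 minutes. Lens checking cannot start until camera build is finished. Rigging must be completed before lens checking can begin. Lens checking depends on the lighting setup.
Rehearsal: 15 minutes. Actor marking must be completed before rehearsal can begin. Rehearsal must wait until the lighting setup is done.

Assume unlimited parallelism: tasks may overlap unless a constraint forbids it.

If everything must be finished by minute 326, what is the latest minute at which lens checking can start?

166

Rehearsal has no dependents, so it just needs to finish by minute 326. Starting by 326 − 15 = minute 311 achieves that.
Nothing follows the first take; the deadline of minute 326 is its only limit. It must start by 326 − 65 = minute 261.
For actor marking: rehearsal (must start by minute 311); the first take (must start by minute 261). The most restrictive is minute 261; with a 35-minute duration, actor marking must start by minute 226.
To finish by minute 326, the final polish (duration 15) must start no later than minute 311.
For lens checking: actor marking (must start by minute 226); the final polish (must start by minute 311). The most restrictive is minute 226; with a 60-minute duration, lens checking must start by minute 166.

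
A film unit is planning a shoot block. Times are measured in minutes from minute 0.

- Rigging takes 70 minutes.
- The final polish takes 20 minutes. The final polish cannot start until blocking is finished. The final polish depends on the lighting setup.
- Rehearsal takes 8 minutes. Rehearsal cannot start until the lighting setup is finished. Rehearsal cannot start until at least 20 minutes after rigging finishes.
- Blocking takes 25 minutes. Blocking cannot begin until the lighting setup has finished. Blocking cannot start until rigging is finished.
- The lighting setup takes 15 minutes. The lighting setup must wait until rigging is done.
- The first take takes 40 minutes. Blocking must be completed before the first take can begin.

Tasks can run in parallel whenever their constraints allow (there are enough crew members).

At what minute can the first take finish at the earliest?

150

Rigging has no prerequisites, so it starts at minute 0 and finishes at minute 70.
The lighting setup cannot begin until rigging (finishes minute 70). It runs from minute 70 to 70 + 15 = minute 85.
For blocking: the lighting setup (finishes minute 85); rigging (finishes minute 70). Taking the maximum gives a start of minute 85, and it finishes at 85 + 25 = minute 110.
After blocking (finishes minute 110), the first take can start at minute 110 and finishes at minute 150.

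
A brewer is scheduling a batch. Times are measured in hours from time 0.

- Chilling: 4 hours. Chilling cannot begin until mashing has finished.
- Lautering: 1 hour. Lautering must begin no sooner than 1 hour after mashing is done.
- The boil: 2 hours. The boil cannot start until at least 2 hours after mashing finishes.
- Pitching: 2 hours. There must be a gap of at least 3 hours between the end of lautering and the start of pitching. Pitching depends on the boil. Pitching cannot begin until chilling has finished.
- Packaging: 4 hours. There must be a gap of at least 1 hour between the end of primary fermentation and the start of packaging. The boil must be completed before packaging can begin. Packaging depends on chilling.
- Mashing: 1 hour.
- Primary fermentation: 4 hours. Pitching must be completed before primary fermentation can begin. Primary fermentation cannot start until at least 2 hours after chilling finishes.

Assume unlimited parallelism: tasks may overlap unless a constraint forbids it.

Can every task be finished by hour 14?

Nothing blocks mashing, so it runs from hour 0 to hour 1.
After mashing (finishes hour 1), chilling can start at hour 1 and finishes at hour 5.
After mashing (finishes hour 1, plus 2-hour gap → hour 3), the boil can start at hour 3 and finishes at hour 5.
Lautering waits on mashing (finishes hour 1, plus 1-hour gap → hour 2), so it starts at hour 2 and finishes at 2 + 1 = hour 3.
Pitching needs all of lautering (finishes hour 3, plus 3-hour gap → hour 6); the boil (finishes hour 5); chilling (finishes hour 5). That puts its earliest start at hour 6; it finishes at 6 + 2 = hour 8.
Primary fermentation needs all of pitching (finishes hour 8); chilling (finishes hour 5, plus 2-hour gap → hour 7). That puts its earliest start at hour 8; it finishes at 8 + 4 = hour 12.
Packaging has to wait for primary fermentation (finishes hour 12, plus 1-hour gap → hour 13); the boil (finishes hour 5); chilling (finishes hour 5). The latest of these is hour 13, so packaging runs hour 13 to 13 + 4 = hour 17.
The earliest everything can be done is hour 17, which is after the deadline of 14, so it is not possible.

No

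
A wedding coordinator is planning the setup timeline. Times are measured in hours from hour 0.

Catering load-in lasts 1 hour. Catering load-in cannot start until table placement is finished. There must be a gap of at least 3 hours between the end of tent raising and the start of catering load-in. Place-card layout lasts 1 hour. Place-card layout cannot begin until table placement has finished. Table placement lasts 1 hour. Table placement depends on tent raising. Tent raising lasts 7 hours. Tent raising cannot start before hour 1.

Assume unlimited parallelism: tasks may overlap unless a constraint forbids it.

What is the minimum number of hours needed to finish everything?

12

Tent raising waits on its own release at hour 1, so it starts at hour 1 and finishes at 1 + 7 = hour 8.
After tent raising (finishes hour 8), table placement can start at hour 8 and finishes at hour 9.
Place-card layout waits on table placement (finishes hour 9), so it starts at hour 9 and finishes at 9 + 1 = hour 10.
Catering load-in needs all of table placement (finishes hour 9); tent raising (finishes hour 8, plus 3-hour gap → hour 11). That puts its earliest start at hour 11; it finishes at 11 + 1 = hour 12.
All tasks are finished once the last one completes. Finish times: Tent raising at 8, Table placement at 9, Catering load-in at 12, Place-card layout at 10. The latest is hour 12.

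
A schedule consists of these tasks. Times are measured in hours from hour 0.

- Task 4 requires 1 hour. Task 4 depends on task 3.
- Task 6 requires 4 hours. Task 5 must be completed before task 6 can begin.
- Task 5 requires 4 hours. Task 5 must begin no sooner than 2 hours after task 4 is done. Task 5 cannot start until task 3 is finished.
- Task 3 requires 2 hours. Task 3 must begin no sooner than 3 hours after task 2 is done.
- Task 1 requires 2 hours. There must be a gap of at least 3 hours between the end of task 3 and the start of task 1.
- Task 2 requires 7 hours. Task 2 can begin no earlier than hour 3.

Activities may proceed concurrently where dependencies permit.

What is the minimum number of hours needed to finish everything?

After its own release at hour 3, task 2 can start at hour 3 and finishes at hour 10.
Task 3 cannot begin until task 2 (finishes hour 10, plus 3-hour gap → hour 13). It runs from hour 13 to 13 + 2 = hour 15.
Task 4 waits on task 3 (finishes hour 15), so it starts at hour 15 and finishes at 15 + 1 = hour 16.
For task 5: task 4 (finishes hour 16, plus 2-hour gap → hour 18); task 3 (finishes hour 15). Taking the maximum gives a start of hour 18, and it finishes at 18 + 4 = hour 22.
After task 5 (finishes hour 22), task 6 can start at hour 22 and finishes at hour 26.
After task 3 (finishes hour 15, plus 3-hour gap → hour 18), task 1 can start at hour 18 and finishes at hour 20.
All tasks are finished once the last one completes. Finish times: Task 1 at 20, Task 2 at 10, Task 3 at 15, Task 4 at 16, Task 5 at 22, Task 6 at 26. The latest is hour 26.

26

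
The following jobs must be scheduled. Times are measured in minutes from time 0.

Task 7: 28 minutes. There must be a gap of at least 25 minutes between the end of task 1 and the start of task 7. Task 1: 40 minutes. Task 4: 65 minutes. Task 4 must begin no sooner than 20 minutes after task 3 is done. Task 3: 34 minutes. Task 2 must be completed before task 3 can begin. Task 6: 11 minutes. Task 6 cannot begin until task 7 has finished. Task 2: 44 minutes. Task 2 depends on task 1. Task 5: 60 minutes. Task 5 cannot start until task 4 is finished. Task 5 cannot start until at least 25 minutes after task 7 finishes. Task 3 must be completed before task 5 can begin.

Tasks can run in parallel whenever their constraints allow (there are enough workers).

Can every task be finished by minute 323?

Yes

Nothing blocks task 1, so it runs from minute 0 to minute 40.
After task 1 (finishes minute 40, plus 25-minute gap → minute 65), task 7 can start at minute 65 and finishes at minute 93.
After task 7 (finishes minute 93), task 6 can start at minute 93 and finishes at minute 104.
After task 1 (finishes minute 40), task 2 can start at minute 40 and finishes at minute 84.
Task 3 cannot begin until task 2 (finishes minute 84). It runs from minute 84 to 84 + 34 = minute 118.
Task 4 cannot begin until task 3 (finishes minute 118, plus 20-minute gap → minute 138). It runs from minute 138 to 138 + 65 = minute 203.
Task 5 needs all of task 4 (finishes minute 203); task 7 (finishes minute 93, plus 25-minute gap → minute 118); task 3 (finishes minute 118). That puts its earliest start at minute 203; it finishes at 203 + 60 = minute 263.
Every task is finished by minute 263, which is no later than the deadline of 323, so the schedule is feasible.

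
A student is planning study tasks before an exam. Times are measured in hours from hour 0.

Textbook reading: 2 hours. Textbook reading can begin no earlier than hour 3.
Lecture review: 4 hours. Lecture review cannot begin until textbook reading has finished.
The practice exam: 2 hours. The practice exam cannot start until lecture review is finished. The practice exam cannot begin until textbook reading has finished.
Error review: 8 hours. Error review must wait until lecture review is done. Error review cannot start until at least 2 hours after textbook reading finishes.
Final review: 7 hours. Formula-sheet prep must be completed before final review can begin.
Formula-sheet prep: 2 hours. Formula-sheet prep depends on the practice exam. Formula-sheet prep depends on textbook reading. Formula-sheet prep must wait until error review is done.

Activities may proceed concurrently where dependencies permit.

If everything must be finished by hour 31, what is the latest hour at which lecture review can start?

10

Nothing follows final review; the deadline of hour 31 is its only limit. It must start by 31 − 7 = hour 24.
Since final review (must start by hour 24) depends on it, formula-sheet prep must finish by hour 24. Backing off its 2-hour duration gives a latest start of hour 22.
The practice exam feeds into formula-sheet prep (must start by hour 22); so the practice exam must finish by hour 22 and therefore start by hour 20.
Since formula-sheet prep (must start by hour 22) depends on it, error review must finish by hour 22. Backing off its 8-hour duration gives a latest start of hour 14.
Lecture review feeds the practice exam (must start by hour 20); error review (must start by hour 14). Taking the minimum, lecture review must finish by hour 14 and start by 14 − 4 = hour 10.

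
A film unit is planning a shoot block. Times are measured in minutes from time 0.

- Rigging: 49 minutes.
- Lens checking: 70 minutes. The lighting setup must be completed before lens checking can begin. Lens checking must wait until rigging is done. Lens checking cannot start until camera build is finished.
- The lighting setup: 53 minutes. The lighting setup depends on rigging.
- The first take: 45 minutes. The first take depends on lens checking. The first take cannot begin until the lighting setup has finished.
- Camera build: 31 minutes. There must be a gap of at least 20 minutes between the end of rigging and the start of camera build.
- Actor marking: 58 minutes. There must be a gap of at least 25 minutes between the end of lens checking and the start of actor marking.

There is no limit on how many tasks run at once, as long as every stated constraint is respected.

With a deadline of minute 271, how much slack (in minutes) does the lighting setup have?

16

Rigging can start immediately at minute 0; it finishes at minute 49.
The lighting setup cannot begin until rigging (finishes minute 49). It runs from minute 49 to 49 + 53 = minute 102.

Working backward from the deadline:
Nothing follows actor marking; the deadline of minute 271 is its only limit. It must start by 271 − 58 = minute 213.
Nothing follows the first take; the deadline of minute 271 is its only limit. It must start by 271 − 45 = minute 226.
Lens checking must finish in time for actor marking (must start by minute 213, minus 25-minute gap → minute 188); the first take (must start by minute 226). The tightest is minute 188, so lens checking must start by 188 − 70 = minute 118.
The lighting setup has several dependents: lens checking (must start by minute 118); the first take (must start by minute 226). The earliest of those limits is minute 118, so the lighting setup must start by 118 − 53 = minute 65.
So the lighting setup can start as early as minute 49 and as late as minute 65, giving 65 − 49 = 16 minutes of slack.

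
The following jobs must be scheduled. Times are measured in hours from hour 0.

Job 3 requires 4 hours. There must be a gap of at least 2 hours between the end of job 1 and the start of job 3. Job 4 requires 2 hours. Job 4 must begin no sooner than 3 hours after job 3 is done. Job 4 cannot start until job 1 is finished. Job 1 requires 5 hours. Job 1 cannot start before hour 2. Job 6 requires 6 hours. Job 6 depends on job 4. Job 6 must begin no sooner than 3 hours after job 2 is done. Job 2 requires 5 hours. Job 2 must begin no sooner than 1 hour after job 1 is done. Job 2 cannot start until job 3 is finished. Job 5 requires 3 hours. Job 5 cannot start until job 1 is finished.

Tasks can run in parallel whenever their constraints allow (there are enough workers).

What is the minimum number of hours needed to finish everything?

27

After its own release at hour 2, job 1 can start at hour 2 and finishes at hour 7.
Job 5 waits on job 1 (finishes hour 7), so it starts at hour 7 and finishes at 7 + 3 = hour 10.
Job 3 cannot begin until job 1 (finishes hour 7, plus 2-hour gap → hour 9). It runs from hour 9 to 9 + 4 = hour 13.
Job 4 needs all of job 3 (finishes hour 13, plus 3-hour gap → hour 16); job 1 (finishes hour 7). That puts its earliest start at hour 16; it finishes at 16 + 2 = hour 18.
Job 2 has to wait for job 1 (finishes hour 7, plus 1-hour gap → hour 8); job 3 (finishes hour 13). The latest of these is hour 13, so job 2 runs hour 13 to 13 + 5 = hour 18.
Job 6 has to wait for job 4 (finishes hour 18); job 2 (finishes hour 18, plus 3-hour gap → hour 21). The latest of these is hour 21, so job 6 runs hour 21 to 21 + 6 = hour 27.
All tasks are finished once the last one completes. Finish times: Job 1 at 7, Job 2 at 18, Job 3 at 13, Job 4 at 18, Job 5 at 10, Job 6 at 27. The latest is hour 27.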